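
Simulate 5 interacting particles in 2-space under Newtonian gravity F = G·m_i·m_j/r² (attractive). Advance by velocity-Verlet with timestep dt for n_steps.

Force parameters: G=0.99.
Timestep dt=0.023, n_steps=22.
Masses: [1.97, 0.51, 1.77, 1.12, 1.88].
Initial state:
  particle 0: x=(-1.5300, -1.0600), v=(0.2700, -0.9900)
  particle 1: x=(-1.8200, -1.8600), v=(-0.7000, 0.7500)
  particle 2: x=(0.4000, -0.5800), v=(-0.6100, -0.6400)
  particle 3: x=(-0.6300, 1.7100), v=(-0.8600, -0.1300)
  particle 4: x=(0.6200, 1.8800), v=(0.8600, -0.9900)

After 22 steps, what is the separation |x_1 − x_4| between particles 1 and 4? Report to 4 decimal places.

step 0: x0=(-1.5300, -1.0600) x1=(-1.8200, -1.8600) x2=(0.4000, -0.5800) x3=(-0.6300, 1.7100) x4=(0.6200, 1.8800)
step 1: x0=(-1.5237, -1.0829) x1=(-1.8358, -1.8420) x2=(0.3858, -0.5946) x3=(-0.6495, 1.7069) x4=(0.6396, 1.8571)
step 2: x0=(-1.5173, -1.1059) x1=(-1.8508, -1.8224) x2=(0.3713, -0.6091) x3=(-0.6683, 1.7036) x4=(0.6587, 1.8339)
step 3: x0=(-1.5107, -1.1291) x1=(-1.8650, -1.8012) x2=(0.3565, -0.6234) x3=(-0.6866, 1.7001) x4=(0.6775, 1.8105)
step 4: x0=(-1.5041, -1.1526) x1=(-1.8781, -1.7783) x2=(0.3414, -0.6376) x3=(-0.7044, 1.6964) x4=(0.6958, 1.7868)
step 5: x0=(-1.4974, -1.1763) x1=(-1.8901, -1.7535) x2=(0.3259, -0.6516) x3=(-0.7216, 1.6925) x4=(0.7138, 1.7629)
step 6: x0=(-1.4907, -1.2002) x1=(-1.9007, -1.7269) x2=(0.3101, -0.6655) x3=(-0.7384, 1.6883) x4=(0.7314, 1.7387)
step 7: x0=(-1.4841, -1.2245) x1=(-1.9097, -1.6982) x2=(0.2940, -0.6792) x3=(-0.7546, 1.6839) x4=(0.7487, 1.7143)
step 8: x0=(-1.4775, -1.2490) x1=(-1.9168, -1.6675) x2=(0.2776, -0.6928) x3=(-0.7704, 1.6792) x4=(0.7656, 1.6897)
step 9: x0=(-1.4712, -1.2738) x1=(-1.9217, -1.6348) x2=(0.2608, -0.7063) x3=(-0.7858, 1.6743) x4=(0.7822, 1.6648)
step 10: x0=(-1.4652, -1.2989) x1=(-1.9240, -1.5999) x2=(0.2437, -0.7197) x3=(-0.8007, 1.6691) x4=(0.7985, 1.6398)
step 11: x0=(-1.4597, -1.3243) x1=(-1.9232, -1.5630) x2=(0.2262, -0.7329) x3=(-0.8153, 1.6637) x4=(0.8145, 1.6145)
step 12: x0=(-1.4546, -1.3500) x1=(-1.9188, -1.5243) x2=(0.2084, -0.7460) x3=(-0.8294, 1.6580) x4=(0.8301, 1.5889)
step 13: x0=(-1.4502, -1.3758) x1=(-1.9103, -1.4839) x2=(0.1903, -0.7590) x3=(-0.8432, 1.6520) x4=(0.8454, 1.5632)
step 14: x0=(-1.4467, -1.4016) x1=(-1.8970, -1.4422) x2=(0.1718, -0.7718) x3=(-0.8566, 1.6457) x4=(0.8604, 1.5373)
step 15: x0=(-1.4441, -1.4273) x1=(-1.8785, -1.4000) x2=(0.1529, -0.7846) x3=(-0.8696, 1.6392) x4=(0.8752, 1.5111)
step 16: x0=(-1.4426, -1.4527) x1=(-1.8542, -1.3580) x2=(0.1337, -0.7973) x3=(-0.8823, 1.6324) x4=(0.8896, 1.4847)
step 17: x0=(-1.4422, -1.4776) x1=(-1.8241, -1.3171) x2=(0.1141, -0.8099) x3=(-0.8947, 1.6253) x4=(0.9037, 1.4582)
step 18: x0=(-1.4429, -1.5016) x1=(-1.7881, -1.2783) x2=(0.0941, -0.8225) x3=(-0.9067, 1.6180) x4=(0.9176, 1.4314)
step 19: x0=(-1.4446, -1.5245) x1=(-1.7467, -1.2427) x2=(0.0738, -0.8349) x3=(-0.9184, 1.6103) x4=(0.9311, 1.4044)
step 20: x0=(-1.4470, -1.5461) x1=(-1.7006, -1.2111) x2=(0.0531, -0.8473) x3=(-0.9298, 1.6024) x4=(0.9444, 1.3772)
step 21: x0=(-1.4500, -1.5662) x1=(-1.6505, -1.1839) x2=(0.0320, -0.8596) x3=(-0.9409, 1.5942) x4=(0.9574, 1.3499)
step 22: x0=(-1.4533, -1.5848) x1=(-1.5975, -1.1615) x2=(0.0105, -0.8719) x3=(-0.9518, 1.5857) x4=(0.9701, 1.3223)

3.5724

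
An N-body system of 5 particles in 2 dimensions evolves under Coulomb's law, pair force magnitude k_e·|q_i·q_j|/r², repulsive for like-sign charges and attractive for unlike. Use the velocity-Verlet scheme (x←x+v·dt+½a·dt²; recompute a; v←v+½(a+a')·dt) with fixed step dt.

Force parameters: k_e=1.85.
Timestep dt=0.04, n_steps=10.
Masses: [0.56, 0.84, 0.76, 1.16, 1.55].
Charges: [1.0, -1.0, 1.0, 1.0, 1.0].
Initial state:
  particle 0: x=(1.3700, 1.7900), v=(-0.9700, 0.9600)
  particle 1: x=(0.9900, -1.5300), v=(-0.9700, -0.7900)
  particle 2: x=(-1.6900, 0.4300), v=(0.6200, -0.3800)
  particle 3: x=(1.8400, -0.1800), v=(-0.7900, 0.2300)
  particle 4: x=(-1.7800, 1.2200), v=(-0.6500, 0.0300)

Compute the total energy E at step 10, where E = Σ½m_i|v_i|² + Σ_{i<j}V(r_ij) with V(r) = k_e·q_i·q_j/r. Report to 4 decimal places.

4.7173

step 0: x0=(1.3700, 1.7900) x1=(0.9900, -1.5300) x2=(-1.6900, 0.4300) x3=(1.8400, -0.1800) x4=(-1.7800, 1.2200)
step 1: x0=(1.3315, 1.8289) x1=(0.9514, -1.5607) x2=(-1.6650, 0.4116) x3=(1.8084, -0.1716) x4=(-1.8063, 1.2227)
step 2: x0=(1.2936, 1.8689) x1=(0.9131, -1.5896) x2=(-1.6394, 0.3872) x3=(1.7768, -0.1646) x4=(-1.8333, 1.2280)
step 3: x0=(1.2563, 1.9100) x1=(0.8750, -1.6167) x2=(-1.6129, 0.3574) x3=(1.7452, -0.1592) x4=(-1.8610, 1.2358)
step 4: x0=(1.2196, 1.9521) x1=(0.8372, -1.6422) x2=(-1.5856, 0.3227) x3=(1.7136, -0.1551) x4=(-1.8896, 1.2457)
step 5: x0=(1.1836, 1.9953) x1=(0.7995, -1.6659) x2=(-1.5572, 0.2837) x3=(1.6822, -0.1524) x4=(-1.9191, 1.2574)
step 6: x0=(1.1483, 2.0396) x1=(0.7621, -1.6880) x2=(-1.5280, 0.2409) x3=(1.6508, -0.1510) x4=(-1.9494, 1.2708)
step 7: x0=(1.1135, 2.0849) x1=(0.7247, -1.7085) x2=(-1.4980, 0.1948) x3=(1.6196, -0.1509) x4=(-1.9805, 1.2854)
step 8: x0=(1.0795, 2.1313) x1=(0.6875, -1.7274) x2=(-1.4672, 0.1456) x3=(1.5884, -0.1520) x4=(-2.0124, 1.3012)
step 9: x0=(1.0461, 2.1787) x1=(0.6504, -1.7446) x2=(-1.4357, 0.0939) x3=(1.5574, -0.1544) x4=(-2.0449, 1.3180)
step 10: x0=(1.0133, 2.2271) x1=(0.6133, -1.7603) x2=(-1.4037, 0.0397) x3=(1.5266, -0.1580) x4=(-2.0782, 1.3356)
step 0 velocities: v0=(-0.9700, 0.9600) v1=(-0.9700, -0.7900) v2=(0.6200, -0.3800) v3=(-0.7900, 0.2300) v4=(-0.6500, 0.0300)
step 0: KE=2.1005, PE=2.6192, E=4.7197
step 10 velocities: v0=(-0.8110, 1.2234) v1=(-0.9264, -0.3715) v2=(0.8081, -1.3819) v3=(-0.7685, -0.1032) v4=(-0.8394, 0.4487)
step 10: KE=3.0462, PE=1.6711, E=4.7173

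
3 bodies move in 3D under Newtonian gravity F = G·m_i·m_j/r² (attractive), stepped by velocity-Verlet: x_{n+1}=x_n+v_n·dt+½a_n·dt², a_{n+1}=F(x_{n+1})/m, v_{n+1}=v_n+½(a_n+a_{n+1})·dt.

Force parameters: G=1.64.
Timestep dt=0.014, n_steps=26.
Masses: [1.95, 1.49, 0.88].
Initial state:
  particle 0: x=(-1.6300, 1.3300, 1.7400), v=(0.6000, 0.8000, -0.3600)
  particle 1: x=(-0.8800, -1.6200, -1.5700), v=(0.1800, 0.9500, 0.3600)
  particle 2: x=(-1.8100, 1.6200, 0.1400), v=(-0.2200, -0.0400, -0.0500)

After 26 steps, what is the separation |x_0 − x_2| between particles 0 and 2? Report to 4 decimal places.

1.4405

step 0: x0=(-1.6300, 1.3300, 1.7400) x1=(-0.8800, -1.6200, -1.5700) x2=(-1.8100, 1.6200, 0.1400)
step 1: x0=(-1.6216, 1.3412, 1.7349) x1=(-0.8775, -1.6067, -1.5649) x2=(-1.8131, 1.6194, 0.1394)
step 2: x0=(-1.6132, 1.3524, 1.7297) x1=(-0.8750, -1.5933, -1.5599) x2=(-1.8161, 1.6187, 0.1390)
step 3: x0=(-1.6048, 1.3636, 1.7243) x1=(-0.8725, -1.5799, -1.5547) x2=(-1.8191, 1.6180, 0.1389)
step 4: x0=(-1.5965, 1.3748, 1.7189) x1=(-0.8700, -1.5665, -1.5496) x2=(-1.8220, 1.6172, 0.1389)
step 5: x0=(-1.5881, 1.3860, 1.7133) x1=(-0.8675, -1.5530, -1.5444) x2=(-1.8249, 1.6163, 0.1392)
step 6: x0=(-1.5798, 1.3972, 1.7076) x1=(-0.8651, -1.5395, -1.5392) x2=(-1.8278, 1.6154, 0.1397)
step 7: x0=(-1.5714, 1.4084, 1.7017) x1=(-0.8626, -1.5260, -1.5339) x2=(-1.8306, 1.6144, 0.1404)
step 8: x0=(-1.5631, 1.4196, 1.6957) x1=(-0.8602, -1.5124, -1.5287) x2=(-1.8334, 1.6134, 0.1414)
step 9: x0=(-1.5548, 1.4308, 1.6897) x1=(-0.8577, -1.4988, -1.5233) x2=(-1.8361, 1.6123, 0.1425)
step 10: x0=(-1.5465, 1.4420, 1.6834) x1=(-0.8553, -1.4851, -1.5180) x2=(-1.8387, 1.6111, 0.1439)
step 11: x0=(-1.5383, 1.4532, 1.6771) x1=(-0.8529, -1.4714, -1.5126) x2=(-1.8414, 1.6099, 0.1456)
step 12: x0=(-1.5300, 1.4644, 1.6706) x1=(-0.8505, -1.4576, -1.5072) x2=(-1.8439, 1.6086, 0.1474)
step 13: x0=(-1.5218, 1.4756, 1.6640) x1=(-0.8481, -1.4439, -1.5017) x2=(-1.8464, 1.6072, 0.1495)
step 14: x0=(-1.5136, 1.4868, 1.6572) x1=(-0.8457, -1.4300, -1.4963) x2=(-1.8488, 1.6058, 0.1519)
step 15: x0=(-1.5054, 1.4979, 1.6503) x1=(-0.8434, -1.4162, -1.4907) x2=(-1.8511, 1.6044, 0.1544)
step 16: x0=(-1.4972, 1.5091, 1.6433) x1=(-0.8410, -1.4023, -1.4852) x2=(-1.8534, 1.6029, 0.1572)
step 17: x0=(-1.4891, 1.5203, 1.6362) x1=(-0.8387, -1.3883, -1.4796) x2=(-1.8556, 1.6013, 0.1603)
step 18: x0=(-1.4810, 1.5314, 1.6289) x1=(-0.8363, -1.3743, -1.4740) x2=(-1.8578, 1.5998, 0.1636)
step 19: x0=(-1.4729, 1.5425, 1.6215) x1=(-0.8340, -1.3603, -1.4683) x2=(-1.8598, 1.5981, 0.1671)
step 20: x0=(-1.4648, 1.5536, 1.6139) x1=(-0.8317, -1.3462, -1.4626) x2=(-1.8618, 1.5964, 0.1709)
step 21: x0=(-1.4568, 1.5647, 1.6062) x1=(-0.8294, -1.3321, -1.4569) x2=(-1.8637, 1.5947, 0.1750)
step 22: x0=(-1.4488, 1.5758, 1.5984) x1=(-0.8271, -1.3179, -1.4511) x2=(-1.8655, 1.5930, 0.1793)
step 23: x0=(-1.4408, 1.5869, 1.5904) x1=(-0.8249, -1.3037, -1.4454) x2=(-1.8672, 1.5912, 0.1838)
step 24: x0=(-1.4329, 1.5979, 1.5822) x1=(-0.8226, -1.2895, -1.4395) x2=(-1.8688, 1.5894, 0.1887)
step 25: x0=(-1.4250, 1.6090, 1.5739) x1=(-0.8203, -1.2752, -1.4336) x2=(-1.8703, 1.5875, 0.1937)
step 26: x0=(-1.4171, 1.6200, 1.5655) x1=(-0.8181, -1.2609, -1.4277) x2=(-1.8717, 1.5856, 0.1991)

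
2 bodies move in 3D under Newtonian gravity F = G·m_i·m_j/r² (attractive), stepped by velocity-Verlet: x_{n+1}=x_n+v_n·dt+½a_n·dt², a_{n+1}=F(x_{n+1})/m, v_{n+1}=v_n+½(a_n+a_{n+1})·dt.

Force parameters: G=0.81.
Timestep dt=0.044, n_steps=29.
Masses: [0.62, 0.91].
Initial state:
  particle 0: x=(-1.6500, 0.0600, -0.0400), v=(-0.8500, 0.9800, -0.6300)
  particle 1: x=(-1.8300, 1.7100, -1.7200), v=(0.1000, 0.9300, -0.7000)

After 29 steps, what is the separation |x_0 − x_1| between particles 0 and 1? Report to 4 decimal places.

step 0: x0=(-1.6500, 0.0600, -0.0400) x1=(-1.8300, 1.7100, -1.7200)
step 1: x0=(-1.6874, 0.1032, -0.0678) x1=(-1.8256, 1.7509, -1.7507)
step 2: x0=(-1.7248, 0.1466, -0.0958) x1=(-1.8212, 1.7916, -1.7814)
step 3: x0=(-1.7623, 0.1902, -0.1240) x1=(-1.8168, 1.8322, -1.8118)
step 4: x0=(-1.7997, 0.2339, -0.1523) x1=(-1.8123, 1.8727, -1.8422)
step 5: x0=(-1.8372, 0.2778, -0.1809) x1=(-1.8079, 1.9131, -1.8724)
step 6: x0=(-1.8746, 0.3219, -0.2096) x1=(-1.8035, 1.9533, -1.9025)
step 7: x0=(-1.9120, 0.3662, -0.2385) x1=(-1.7990, 1.9935, -1.9325)
step 8: x0=(-1.9494, 0.4107, -0.2676) x1=(-1.7946, 2.0335, -1.9624)
step 9: x0=(-1.9868, 0.4553, -0.2969) x1=(-1.7902, 2.0733, -1.9921)
step 10: x0=(-2.0242, 0.5002, -0.3264) x1=(-1.7858, 2.1131, -2.0217)
step 11: x0=(-2.0616, 0.5451, -0.3561) x1=(-1.7815, 2.1527, -2.0512)
step 12: x0=(-2.0989, 0.5903, -0.3859) x1=(-1.7771, 2.1923, -2.0806)
step 13: x0=(-2.1362, 0.6357, -0.4160) x1=(-1.7728, 2.2317, -2.1098)
step 14: x0=(-2.1734, 0.6812, -0.4462) x1=(-1.7685, 2.2710, -2.1389)
step 15: x0=(-2.2106, 0.7269, -0.4766) x1=(-1.7642, 2.3101, -2.1678)
step 16: x0=(-2.2478, 0.7727, -0.5072) x1=(-1.7600, 2.3492, -2.1967)
step 17: x0=(-2.2849, 0.8188, -0.5379) x1=(-1.7558, 2.3881, -2.2254)
step 18: x0=(-2.3220, 0.8650, -0.5689) x1=(-1.7516, 2.4269, -2.2540)
step 19: x0=(-2.3589, 0.9114, -0.6000) x1=(-1.7475, 2.4656, -2.2825)
step 20: x0=(-2.3959, 0.9579, -0.6313) x1=(-1.7435, 2.5042, -2.3108)
step 21: x0=(-2.4327, 1.0046, -0.6628) x1=(-1.7394, 2.5427, -2.3391)
step 22: x0=(-2.4695, 1.0515, -0.6945) x1=(-1.7355, 2.5811, -2.3672)
step 23: x0=(-2.5062, 1.0985, -0.7263) x1=(-1.7315, 2.6193, -2.3952)
step 24: x0=(-2.5428, 1.1457, -0.7583) x1=(-1.7277, 2.6575, -2.4230)
step 25: x0=(-2.5793, 1.1930, -0.7905) x1=(-1.7239, 2.6955, -2.4508)
step 26: x0=(-2.6158, 1.2405, -0.8229) x1=(-1.7201, 2.7334, -2.4784)
step 27: x0=(-2.6521, 1.2882, -0.8554) x1=(-1.7164, 2.7713, -2.5059)
step 28: x0=(-2.6884, 1.3360, -0.8881) x1=(-1.7128, 2.8090, -2.5334)
step 29: x0=(-2.7245, 1.3840, -0.9210) x1=(-1.7093, 2.8466, -2.5606)

2.4204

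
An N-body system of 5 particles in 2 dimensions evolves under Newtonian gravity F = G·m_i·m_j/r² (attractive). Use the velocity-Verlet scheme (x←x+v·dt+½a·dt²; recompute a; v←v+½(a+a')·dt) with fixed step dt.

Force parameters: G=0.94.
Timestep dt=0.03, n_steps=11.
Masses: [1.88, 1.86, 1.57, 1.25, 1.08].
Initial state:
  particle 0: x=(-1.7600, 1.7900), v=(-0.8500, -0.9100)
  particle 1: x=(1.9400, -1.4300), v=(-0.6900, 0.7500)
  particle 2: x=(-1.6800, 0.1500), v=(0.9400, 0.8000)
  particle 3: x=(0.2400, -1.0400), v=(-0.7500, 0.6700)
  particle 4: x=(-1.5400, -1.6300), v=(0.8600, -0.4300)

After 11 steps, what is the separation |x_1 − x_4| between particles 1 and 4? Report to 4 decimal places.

2.9626

step 0: x0=(-1.7600, 1.7900) x1=(1.9400, -1.4300) x2=(-1.6800, 0.1500) x3=(0.2400, -1.0400) x4=(-1.5400, -1.6300)
step 1: x0=(-1.7854, 1.7624) x1=(1.9190, -1.4074) x2=(-1.6517, 0.1741) x3=(0.2175, -1.0199) x4=(-1.5140, -1.6426)
step 2: x0=(-1.8107, 1.7340) x1=(1.8975, -1.3847) x2=(-1.6231, 0.1983) x3=(0.1949, -0.9997) x4=(-1.4876, -1.6545)
step 3: x0=(-1.8358, 1.7049) x1=(1.8754, -1.3618) x2=(-1.5943, 0.2228) x3=(0.1723, -0.9795) x4=(-1.4609, -1.6658)
step 4: x0=(-1.8607, 1.6750) x1=(1.8528, -1.3388) x2=(-1.5653, 0.2476) x3=(0.1495, -0.9592) x4=(-1.4337, -1.6764)
step 5: x0=(-1.8854, 1.6443) x1=(1.8296, -1.3156) x2=(-1.5362, 0.2727) x3=(0.1267, -0.9389) x4=(-1.4061, -1.6864)
step 6: x0=(-1.9097, 1.6128) x1=(1.8059, -1.2923) x2=(-1.5069, 0.2981) x3=(0.1037, -0.9185) x4=(-1.3781, -1.6957)
step 7: x0=(-1.9337, 1.5804) x1=(1.7816, -1.2688) x2=(-1.4775, 0.3239) x3=(0.0806, -0.8981) x4=(-1.3496, -1.7043)
step 8: x0=(-1.9573, 1.5471) x1=(1.7567, -1.2452) x2=(-1.4481, 0.3500) x3=(0.0573, -0.8776) x4=(-1.3207, -1.7123)
step 9: x0=(-1.9805, 1.5128) x1=(1.7312, -1.2214) x2=(-1.4188, 0.3766) x3=(0.0339, -0.8570) x4=(-1.2913, -1.7196)
step 10: x0=(-2.0032, 1.4776) x1=(1.7051, -1.1975) x2=(-1.3895, 0.4036) x3=(0.0103, -0.8365) x4=(-1.2614, -1.7262)
step 11: x0=(-2.0252, 1.4414) x1=(1.6784, -1.1734) x2=(-1.3604, 0.4311) x3=(-0.0135, -0.8158) x4=(-1.2311, -1.7320)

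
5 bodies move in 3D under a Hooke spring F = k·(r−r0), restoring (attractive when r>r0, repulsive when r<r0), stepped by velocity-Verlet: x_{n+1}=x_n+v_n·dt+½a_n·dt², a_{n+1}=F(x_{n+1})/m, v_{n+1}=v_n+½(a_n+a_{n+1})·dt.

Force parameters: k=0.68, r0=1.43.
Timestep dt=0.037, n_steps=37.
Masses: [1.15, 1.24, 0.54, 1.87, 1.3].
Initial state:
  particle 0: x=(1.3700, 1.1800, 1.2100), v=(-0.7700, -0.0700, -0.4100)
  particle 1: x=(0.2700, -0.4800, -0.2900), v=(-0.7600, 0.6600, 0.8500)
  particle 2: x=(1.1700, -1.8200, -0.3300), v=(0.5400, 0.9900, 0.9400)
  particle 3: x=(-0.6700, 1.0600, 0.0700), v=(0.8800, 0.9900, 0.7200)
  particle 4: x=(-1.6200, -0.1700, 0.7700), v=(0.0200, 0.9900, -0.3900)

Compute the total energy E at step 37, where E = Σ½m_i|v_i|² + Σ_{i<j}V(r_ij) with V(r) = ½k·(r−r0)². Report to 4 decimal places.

11.1283

step 0: x0=(1.3700, 1.1800, 1.2100) x1=(0.2700, -0.4800, -0.2900) x2=(1.1700, -1.8200, -0.3300) x3=(-0.6700, 1.0600, 0.0700) x4=(-1.6200, -0.1700, 0.7700)
step 1: x0=(1.3403, 1.1761, 1.1939) x1=(0.2418, -0.4552, -0.2581) x2=(1.1877, -1.7795, -0.2937) x3=(-0.6370, 1.0961, 0.0967) x4=(-1.6178, -0.1334, 0.7553)
step 2: x0=(1.3082, 1.1697, 1.1762) x1=(0.2134, -0.4297, -0.2255) x2=(1.2006, -1.7312, -0.2545) x3=(-0.6030, 1.1311, 0.1235) x4=(-1.6126, -0.0969, 0.7399)
step 3: x0=(1.2738, 1.1608, 1.1568) x1=(0.1848, -0.4035, -0.1922) x2=(1.2089, -1.6754, -0.2125) x3=(-0.5682, 1.1650, 0.1504) x4=(-1.6047, -0.0605, 0.7241)
step 4: x0=(1.2373, 1.1497, 1.1360) x1=(0.1562, -0.3767, -0.1582) x2=(1.2124, -1.6122, -0.1680) x3=(-0.5326, 1.1979, 0.1773) x4=(-1.5939, -0.0242, 0.7078)
step 5: x0=(1.1989, 1.1364, 1.1138) x1=(0.1275, -0.3492, -0.1237) x2=(1.2113, -1.5419, -0.1210) x3=(-0.4963, 1.2297, 0.2044) x4=(-1.5804, 0.0119, 0.6910)
step 6: x0=(1.1585, 1.1211, 1.0903) x1=(0.0987, -0.3212, -0.0886) x2=(1.2055, -1.4648, -0.0719) x3=(-0.4593, 1.2605, 0.2314) x4=(-1.5643, 0.0479, 0.6739)
step 7: x0=(1.1165, 1.1040, 1.0658) x1=(0.0700, -0.2927, -0.0531) x2=(1.1953, -1.3813, -0.0207) x3=(-0.4218, 1.2903, 0.2585) x4=(-1.5456, 0.0838, 0.6564)
step 8: x0=(1.0730, 1.0852, 1.0402) x1=(0.0412, -0.2637, -0.0171) x2=(1.1807, -1.2916, 0.0322) x3=(-0.3837, 1.3192, 0.2855) x4=(-1.5246, 0.1195, 0.6387)
step 9: x0=(1.0281, 1.0648, 1.0138) x1=(0.0125, -0.2342, 0.0192) x2=(1.1619, -1.1963, 0.0867) x3=(-0.3451, 1.3471, 0.3126) x4=(-1.5013, 0.1552, 0.6208)
step 10: x0=(0.9819, 1.0431, 0.9867) x1=(-0.0162, -0.2043, 0.0558) x2=(1.1392, -1.0957, 0.1426) x3=(-0.3062, 1.3742, 0.3396) x4=(-1.4758, 0.1907, 0.6026)
step 11: x0=(0.9347, 1.0202, 0.9590) x1=(-0.0448, -0.1740, 0.0926) x2=(1.1127, -0.9905, 0.1996) x3=(-0.2669, 1.4004, 0.3666) x4=(-1.4483, 0.2261, 0.5844)
step 12: x0=(0.8865, 0.9963, 0.9309) x1=(-0.0734, -0.1434, 0.1296) x2=(1.0828, -0.8811, 0.2575) x3=(-0.2274, 1.4260, 0.3936) x4=(-1.4189, 0.2614, 0.5661)
step 13: x0=(0.8376, 0.9715, 0.9024) x1=(-0.1020, -0.1125, 0.1668) x2=(1.0498, -0.7680, 0.3161) x3=(-0.1878, 1.4508, 0.4205) x4=(-1.3879, 0.2967, 0.5478)
step 14: x0=(0.7880, 0.9461, 0.8737) x1=(-0.1305, -0.0813, 0.2039) x2=(1.0139, -0.6517, 0.3752) x3=(-0.1480, 1.4751, 0.4473) x4=(-1.3553, 0.3319, 0.5295)
step 15: x0=(0.7380, 0.9200, 0.8448) x1=(-0.1590, -0.0500, 0.2412) x2=(0.9755, -0.5329, 0.4346) x3=(-0.1082, 1.4988, 0.4741) x4=(-1.3213, 0.3671, 0.5113)
step 16: x0=(0.6876, 0.8937, 0.8160) x1=(-0.1875, -0.0186, 0.2783) x2=(0.9351, -0.4121, 0.4943) x3=(-0.0684, 1.5221, 0.5008) x4=(-1.2862, 0.4023, 0.4931)
step 17: x0=(0.6370, 0.8670, 0.7872) x1=(-0.2160, 0.0129, 0.3155) x2=(0.8929, -0.2898, 0.5539) x3=(-0.0286, 1.5450, 0.5274) x4=(-1.2500, 0.4376, 0.4750)
step 18: x0=(0.5863, 0.8403, 0.7584) x1=(-0.2446, 0.0444, 0.3525) x2=(0.8493, -0.1666, 0.6135) x3=(0.0110, 1.5677, 0.5539) x4=(-1.2129, 0.4730, 0.4571)
step 19: x0=(0.5354, 0.8136, 0.7299) x1=(-0.2732, 0.0758, 0.3894) x2=(0.8049, -0.0430, 0.6731) x3=(0.0505, 1.5902, 0.5804) x4=(-1.1752, 0.5084, 0.4392)
step 20: x0=(0.4846, 0.7871, 0.7014) x1=(-0.3019, 0.1071, 0.4262) x2=(0.7598, 0.0807, 0.7325) x3=(0.0899, 1.6126, 0.6069) x4=(-1.1370, 0.5440, 0.4215)
step 21: x0=(0.4338, 0.7608, 0.6730) x1=(-0.3306, 0.1381, 0.4628) x2=(0.7147, 0.2038, 0.7920) x3=(0.1291, 1.6349, 0.6333) x4=(-1.0984, 0.5798, 0.4039)
step 22: x0=(0.3830, 0.7350, 0.6445) x1=(-0.3594, 0.1688, 0.4994) x2=(0.6698, 0.3261, 0.8517) x3=(0.1682, 1.6574, 0.6597) x4=(-1.0597, 0.6159, 0.3864)
step 23: x0=(0.3322, 0.7095, 0.6158) x1=(-0.3884, 0.1992, 0.5359) x2=(0.6257, 0.4474, 0.9120) x3=(0.2071, 1.6799, 0.6860) x4=(-1.0209, 0.6522, 0.3689)
step 24: x0=(0.2813, 0.6843, 0.5867) x1=(-0.4174, 0.2291, 0.5724) x2=(0.5826, 0.5679, 0.9733) x3=(0.2458, 1.7026, 0.7124) x4=(-0.9822, 0.6888, 0.3514)
step 25: x0=(0.2306, 0.6593, 0.5570) x1=(-0.4466, 0.2585, 0.6089) x2=(0.5406, 0.6879, 1.0360) x3=(0.2844, 1.7254, 0.7387) x4=(-0.9436, 0.7258, 0.3339)
step 26: x0=(0.1800, 0.6342, 0.5266) x1=(-0.4760, 0.2874, 0.6457) x2=(0.4996, 0.8076, 1.1000) x3=(0.3228, 1.7483, 0.7649) x4=(-0.9053, 0.7632, 0.3162)
step 27: x0=(0.1299, 0.6089, 0.4957) x1=(-0.5056, 0.3158, 0.6826) x2=(0.4594, 0.9272, 1.1654) x3=(0.3611, 1.7715, 0.7911) x4=(-0.8673, 0.8011, 0.2984)
step 28: x0=(0.0804, 0.5835, 0.4642) x1=(-0.5353, 0.3437, 0.7200) x2=(0.4197, 1.0465, 1.2320) x3=(0.3993, 1.7947, 0.8172) x4=(-0.8297, 0.8395, 0.2803)
step 29: x0=(0.0316, 0.5578, 0.4323) x1=(-0.5653, 0.3712, 0.7579) x2=(0.3804, 1.1654, 1.2997) x3=(0.4373, 1.8182, 0.8431) x4=(-0.7923, 0.8784, 0.2620)
step 30: x0=(-0.0164, 0.5320, 0.3999) x1=(-0.5955, 0.3984, 0.7963) x2=(0.3410, 1.2838, 1.3683) x3=(0.4751, 1.8416, 0.8688) x4=(-0.7553, 0.9179, 0.2434)
step 31: x0=(-0.0636, 0.5061, 0.3673) x1=(-0.6258, 0.4254, 0.8354) x2=(0.3012, 1.4014, 1.4376) x3=(0.5128, 1.8651, 0.8942) x4=(-0.7185, 0.9580, 0.2246)
step 32: x0=(-0.1099, 0.4800, 0.3344) x1=(-0.6563, 0.4522, 0.8752) x2=(0.2609, 1.5182, 1.5075) x3=(0.5503, 1.8885, 0.9193) x4=(-0.6818, 0.9987, 0.2056)
step 33: x0=(-0.1553, 0.4539, 0.3014) x1=(-0.6869, 0.4791, 0.9157) x2=(0.2197, 1.6339, 1.5776) x3=(0.5877, 1.9118, 0.9440) x4=(-0.6453, 1.0402, 0.1863)
step 34: x0=(-0.1999, 0.4278, 0.2683) x1=(-0.7175, 0.5062, 0.9570) x2=(0.1774, 1.7483, 1.6477) x3=(0.6250, 1.9348, 0.9684) x4=(-0.6089, 1.0825, 0.1670)
step 35: x0=(-0.2437, 0.4017, 0.2355) x1=(-0.7480, 0.5335, 0.9989) x2=(0.1338, 1.8614, 1.7172) x3=(0.6620, 1.9574, 0.9923) x4=(-0.5723, 1.1255, 0.1477)
step 36: x0=(-0.2867, 0.3758, 0.2029) x1=(-0.7783, 0.5612, 1.0414) x2=(0.0890, 1.9729, 1.7858) x3=(0.6987, 1.9796, 1.0159) x4=(-0.5357, 1.1693, 0.1284)
step 37: x0=(-0.3291, 0.3503, 0.1707) x1=(-0.8083, 0.5894, 1.0846) x2=(0.0428, 2.0825, 1.8530) x3=(0.7351, 2.0012, 1.0391) x4=(-0.4989, 1.2139, 0.1094)
step 0 velocities: v0=(-0.7700, -0.0700, -0.4100) v1=(-0.7600, 0.6600, 0.8500) v2=(0.5400, 0.9900, 0.9400) v3=(0.8800, 0.9900, 0.7200) v4=(0.0200, 0.9900, -0.3900)
step 0: KE=4.9598, PE=6.1734, E=11.1332
step 37 velocities: v0=(-1.1372, -0.6827, -0.8623) v1=(-0.8076, 0.7696, 1.1728) v2=(-1.2655, 2.9306, 1.7887) v3=(0.9785, 0.5773, 0.6224) v4=(0.9986, 1.2150, -0.5100)
step 37: KE=10.0243, PE=1.1040, E=11.1283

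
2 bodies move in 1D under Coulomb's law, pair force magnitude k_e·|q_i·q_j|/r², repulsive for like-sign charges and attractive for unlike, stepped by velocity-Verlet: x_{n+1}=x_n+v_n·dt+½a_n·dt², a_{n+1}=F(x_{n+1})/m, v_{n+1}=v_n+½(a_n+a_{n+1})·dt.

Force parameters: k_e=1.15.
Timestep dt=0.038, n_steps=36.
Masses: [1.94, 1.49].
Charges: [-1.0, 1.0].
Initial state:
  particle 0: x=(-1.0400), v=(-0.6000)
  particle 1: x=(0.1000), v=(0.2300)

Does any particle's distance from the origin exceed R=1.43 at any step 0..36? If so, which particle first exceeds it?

yes, particle 0

step 0: x0=(-1.0400) x1=(0.1000)
step 1: x0=(-1.0625) x1=(0.1083)
step 2: x0=(-1.0843) x1=(0.1158)
step 3: x0=(-1.1056) x1=(0.1225)
step 4: x0=(-1.1263) x1=(0.1285)
step 5: x0=(-1.1464) x1=(0.1338)
step 6: x0=(-1.1660) x1=(0.1384)
step 7: x0=(-1.1851) x1=(0.1423)
step 8: x0=(-1.2038) x1=(0.1456)
step 9: x0=(-1.2219) x1=(0.1483)
step 10: x0=(-1.2396) x1=(0.1504)
step 11: x0=(-1.2569) x1=(0.1520)
step 12: x0=(-1.2737) x1=(0.1529)
step 13: x0=(-1.2901) x1=(0.1534)
step 14: x0=(-1.3061) x1=(0.1532)
step 15: x0=(-1.3217) x1=(0.1526)
step 16: x0=(-1.3369) x1=(0.1515)
step 17: x0=(-1.3517) x1=(0.1498)
step 18: x0=(-1.3662) x1=(0.1476)
step 19: x0=(-1.3802) x1=(0.1450)
step 20: x0=(-1.3939) x1=(0.1419)
step 21: x0=(-1.4073) x1=(0.1383)
step 22: x0=(-1.4202) x1=(0.1343)
step 23: x0=(-1.4328) x1=(0.1297)
step 24: x0=(-1.4451) x1=(0.1248)
step 25: x0=(-1.4570) x1=(0.1193)
step 26: x0=(-1.4686) x1=(0.1135)
step 27: x0=(-1.4799) x1=(0.1072)
step 28: x0=(-1.4907) x1=(0.1004)
step 29: x0=(-1.5013) x1=(0.0932)
step 30: x0=(-1.5115) x1=(0.0856)
step 31: x0=(-1.5214) x1=(0.0775)
step 32: x0=(-1.5310) x1=(0.0690)
step 33: x0=(-1.5402) x1=(0.0600)
step 34: x0=(-1.5491) x1=(0.0506)
step 35: x0=(-1.5576) x1=(0.0408)
step 36: x0=(-1.5658) x1=(0.0306)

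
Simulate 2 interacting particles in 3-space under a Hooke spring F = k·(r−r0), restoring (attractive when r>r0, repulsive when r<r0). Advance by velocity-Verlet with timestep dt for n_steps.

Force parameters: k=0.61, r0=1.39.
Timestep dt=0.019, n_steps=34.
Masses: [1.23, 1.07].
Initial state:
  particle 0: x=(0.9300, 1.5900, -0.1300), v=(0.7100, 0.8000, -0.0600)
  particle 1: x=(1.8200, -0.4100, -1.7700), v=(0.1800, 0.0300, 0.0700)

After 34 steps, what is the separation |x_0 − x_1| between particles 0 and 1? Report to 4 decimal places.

step 0: x0=(0.9300, 1.5900, -0.1300) x1=(1.8200, -0.4100, -1.7700)
step 1: x0=(0.9435, 1.6051, -0.1312) x1=(1.8234, -0.4093, -1.7686)
step 2: x0=(0.9571, 1.6200, -0.1326) x1=(1.8267, -0.4085, -1.7670)
step 3: x0=(0.9708, 1.6348, -0.1341) x1=(1.8299, -0.4074, -1.7653)
step 4: x0=(0.9846, 1.6494, -0.1357) x1=(1.8330, -0.4061, -1.7634)
step 5: x0=(0.9984, 1.6638, -0.1375) x1=(1.8360, -0.4046, -1.7613)
step 6: x0=(1.0123, 1.6780, -0.1394) x1=(1.8389, -0.4029, -1.7590)
step 7: x0=(1.0263, 1.6920, -0.1415) x1=(1.8418, -0.4009, -1.7566)
step 8: x0=(1.0404, 1.7058, -0.1437) x1=(1.8446, -0.3988, -1.7540)
step 9: x0=(1.0545, 1.7195, -0.1461) x1=(1.8472, -0.3965, -1.7513)
step 10: x0=(1.0687, 1.7329, -0.1486) x1=(1.8498, -0.3939, -1.7484)
step 11: x0=(1.0830, 1.7462, -0.1513) x1=(1.8524, -0.3911, -1.7453)
step 12: x0=(1.0973, 1.7593, -0.1541) x1=(1.8548, -0.3881, -1.7421)
step 13: x0=(1.1117, 1.7722, -0.1570) x1=(1.8572, -0.3849, -1.7387)
step 14: x0=(1.1262, 1.7849, -0.1601) x1=(1.8595, -0.3814, -1.7352)
step 15: x0=(1.1407, 1.7974, -0.1633) x1=(1.8617, -0.3777, -1.7314)
step 16: x0=(1.1553, 1.8097, -0.1667) x1=(1.8638, -0.3738, -1.7276)
step 17: x0=(1.1700, 1.8218, -0.1702) x1=(1.8659, -0.3697, -1.7235)
step 18: x0=(1.1847, 1.8337, -0.1738) x1=(1.8679, -0.3654, -1.7193)
step 19: x0=(1.1995, 1.8454, -0.1776) x1=(1.8698, -0.3608, -1.7149)
step 20: x0=(1.2143, 1.8569, -0.1815) x1=(1.8717, -0.3560, -1.7104)
step 21: x0=(1.2292, 1.8683, -0.1855) x1=(1.8735, -0.3510, -1.7058)
step 22: x0=(1.2442, 1.8794, -0.1897) x1=(1.8752, -0.3457, -1.7009)
step 23: x0=(1.2592, 1.8903, -0.1940) x1=(1.8769, -0.3402, -1.6959)
step 24: x0=(1.2743, 1.9011, -0.1985) x1=(1.8785, -0.3345, -1.6908)
step 25: x0=(1.2894, 1.9116, -0.2031) x1=(1.8800, -0.3286, -1.6855)
step 26: x0=(1.3046, 1.9219, -0.2078) x1=(1.8815, -0.3224, -1.6801)
step 27: x0=(1.3198, 1.9321, -0.2126) x1=(1.8829, -0.3160, -1.6745)
step 28: x0=(1.3351, 1.9420, -0.2176) x1=(1.8843, -0.3094, -1.6687)
step 29: x0=(1.3504, 1.9517, -0.2227) x1=(1.8856, -0.3026, -1.6629)
step 30: x0=(1.3658, 1.9613, -0.2279) x1=(1.8868, -0.2955, -1.6568)
step 31: x0=(1.3812, 1.9706, -0.2333) x1=(1.8880, -0.2882, -1.6507)
step 32: x0=(1.3967, 1.9798, -0.2388) x1=(1.8892, -0.2807, -1.6443)
step 33: x0=(1.4122, 1.9887, -0.2444) x1=(1.8903, -0.2729, -1.6379)
step 34: x0=(1.4278, 1.9975, -0.2501) x1=(1.8913, -0.2649, -1.6313)

2.6909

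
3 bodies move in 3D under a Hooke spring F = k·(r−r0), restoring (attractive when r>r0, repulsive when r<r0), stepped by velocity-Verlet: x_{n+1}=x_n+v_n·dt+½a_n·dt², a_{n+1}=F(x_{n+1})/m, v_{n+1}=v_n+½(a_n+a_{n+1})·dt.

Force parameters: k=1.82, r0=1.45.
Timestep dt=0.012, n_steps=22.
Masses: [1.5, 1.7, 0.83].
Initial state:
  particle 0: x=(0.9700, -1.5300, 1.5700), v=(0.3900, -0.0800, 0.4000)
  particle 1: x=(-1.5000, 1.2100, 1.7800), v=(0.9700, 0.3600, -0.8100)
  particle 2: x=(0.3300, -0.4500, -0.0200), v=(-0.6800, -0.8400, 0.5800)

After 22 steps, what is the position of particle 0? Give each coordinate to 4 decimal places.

(1.0036, -1.4695, 1.6602)

step 0: x0=(0.9700, -1.5300, 1.5700) x1=(-1.5000, 1.2100, 1.7800) x2=(0.3300, -0.4500, -0.0200)
step 1: x0=(0.9745, -1.5308, 1.5748) x1=(-1.4882, 1.2141, 1.7702) x2=(0.3217, -0.4600, -0.0128)
step 2: x0=(0.9788, -1.5312, 1.5795) x1=(-1.4760, 1.2179, 1.7602) x2=(0.3132, -0.4698, -0.0052)
step 3: x0=(0.9827, -1.5313, 1.5841) x1=(-1.4634, 1.2212, 1.7501) x2=(0.3044, -0.4794, 0.0028)
step 4: x0=(0.9864, -1.5311, 1.5887) x1=(-1.4504, 1.2241, 1.7398) x2=(0.2954, -0.4889, 0.0113)
step 5: x0=(0.9897, -1.5305, 1.5933) x1=(-1.4371, 1.2267, 1.7294) x2=(0.2862, -0.4981, 0.0202)
step 6: x0=(0.9928, -1.5296, 1.5977) x1=(-1.4234, 1.2289, 1.7188) x2=(0.2768, -0.5072, 0.0295)
step 7: x0=(0.9956, -1.5283, 1.6021) x1=(-1.4094, 1.2306, 1.7081) x2=(0.2672, -0.5161, 0.0393)
step 8: x0=(0.9981, -1.5267, 1.6065) x1=(-1.3950, 1.2320, 1.6972) x2=(0.2573, -0.5247, 0.0494)
step 9: x0=(1.0003, -1.5247, 1.6108) x1=(-1.3803, 1.2330, 1.6862) x2=(0.2473, -0.5332, 0.0599)
step 10: x0=(1.0022, -1.5225, 1.6150) x1=(-1.3652, 1.2336, 1.6751) x2=(0.2370, -0.5415, 0.0708)
step 11: x0=(1.0038, -1.5198, 1.6191) x1=(-1.3497, 1.2338, 1.6638) x2=(0.2266, -0.5496, 0.0821)
step 12: x0=(1.0052, -1.5169, 1.6232) x1=(-1.3340, 1.2336, 1.6525) x2=(0.2160, -0.5575, 0.0938)
step 13: x0=(1.0063, -1.5136, 1.6272) x1=(-1.3179, 1.2330, 1.6410) x2=(0.2052, -0.5653, 0.1058)
step 14: x0=(1.0070, -1.5100, 1.6312) x1=(-1.3014, 1.2320, 1.6293) x2=(0.1943, -0.5728, 0.1182)
step 15: x0=(1.0076, -1.5060, 1.6351) x1=(-1.2847, 1.2306, 1.6176) x2=(0.1832, -0.5801, 0.1309)
step 16: x0=(1.0078, -1.5018, 1.6389) x1=(-1.2676, 1.2289, 1.6058) x2=(0.1719, -0.5872, 0.1440)
step 17: x0=(1.0078, -1.4972, 1.6426) x1=(-1.2502, 1.2268, 1.5938) x2=(0.1605, -0.5941, 0.1575)
step 18: x0=(1.0075, -1.4923, 1.6463) x1=(-1.2325, 1.2243, 1.5818) x2=(0.1490, -0.6008, 0.1712)
step 19: x0=(1.0069, -1.4870, 1.6499) x1=(-1.2146, 1.2214, 1.5696) x2=(0.1373, -0.6074, 0.1853)
step 20: x0=(1.0061, -1.4815, 1.6534) x1=(-1.1963, 1.2182, 1.5574) x2=(0.1255, -0.6137, 0.1997)
step 21: x0=(1.0050, -1.4756, 1.6569) x1=(-1.1777, 1.2145, 1.5451) x2=(0.1136, -0.6199, 0.2144)
step 22: x0=(1.0036, -1.4695, 1.6602) x1=(-1.1588, 1.2106, 1.5327) x2=(0.1015, -0.6258, 0.2294)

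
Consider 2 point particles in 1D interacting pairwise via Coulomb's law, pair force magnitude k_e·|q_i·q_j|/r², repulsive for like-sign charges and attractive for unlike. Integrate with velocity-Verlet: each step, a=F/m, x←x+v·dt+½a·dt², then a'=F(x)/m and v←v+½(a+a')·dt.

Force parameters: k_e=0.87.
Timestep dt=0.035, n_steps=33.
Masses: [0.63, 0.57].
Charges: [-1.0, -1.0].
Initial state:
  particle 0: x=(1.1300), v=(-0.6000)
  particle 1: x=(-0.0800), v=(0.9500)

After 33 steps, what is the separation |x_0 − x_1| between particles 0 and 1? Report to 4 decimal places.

1.6276

step 0: x0=(1.1300) x1=(-0.0800)
step 1: x0=(1.1096) x1=(-0.0474)
step 2: x0=(1.0904) x1=(-0.0162)
step 3: x0=(1.0726) x1=(0.0135)
step 4: x0=(1.0564) x1=(0.0415)
step 5: x0=(1.0417) x1=(0.0677)
step 6: x0=(1.0289) x1=(0.0920)
step 7: x0=(1.0180) x1=(0.1141)
step 8: x0=(1.0091) x1=(0.1339)
step 9: x0=(1.0025) x1=(0.1513)
step 10: x0=(0.9982) x1=(0.1661)
step 11: x0=(0.9963) x1=(0.1782)
step 12: x0=(0.9970) x1=(0.1875)
step 13: x0=(1.0003) x1=(0.1939)
step 14: x0=(1.0061) x1=(0.1975)
step 15: x0=(1.0145) x1=(0.1982)
step 16: x0=(1.0255) x1=(0.1961)
step 17: x0=(1.0390) x1=(0.1913)
step 18: x0=(1.0547) x1=(0.1839)
step 19: x0=(1.0728) x1=(0.1740)
step 20: x0=(1.0929) x1=(0.1618)
step 21: x0=(1.1149) x1=(0.1475)
step 22: x0=(1.1388) x1=(0.1311)
step 23: x0=(1.1644) x1=(0.1129)
step 24: x0=(1.1914) x1=(0.0931)
step 25: x0=(1.2199) x1=(0.0716)
step 26: x0=(1.2497) x1=(0.0488)
step 27: x0=(1.2806) x1=(0.0246)
step 28: x0=(1.3126) x1=(-0.0007)
step 29: x0=(1.3456) x1=(-0.0271)
step 30: x0=(1.3794) x1=(-0.0545)
step 31: x0=(1.4141) x1=(-0.0828)
step 32: x0=(1.4496) x1=(-0.1120)
step 33: x0=(1.4857) x1=(-0.1419)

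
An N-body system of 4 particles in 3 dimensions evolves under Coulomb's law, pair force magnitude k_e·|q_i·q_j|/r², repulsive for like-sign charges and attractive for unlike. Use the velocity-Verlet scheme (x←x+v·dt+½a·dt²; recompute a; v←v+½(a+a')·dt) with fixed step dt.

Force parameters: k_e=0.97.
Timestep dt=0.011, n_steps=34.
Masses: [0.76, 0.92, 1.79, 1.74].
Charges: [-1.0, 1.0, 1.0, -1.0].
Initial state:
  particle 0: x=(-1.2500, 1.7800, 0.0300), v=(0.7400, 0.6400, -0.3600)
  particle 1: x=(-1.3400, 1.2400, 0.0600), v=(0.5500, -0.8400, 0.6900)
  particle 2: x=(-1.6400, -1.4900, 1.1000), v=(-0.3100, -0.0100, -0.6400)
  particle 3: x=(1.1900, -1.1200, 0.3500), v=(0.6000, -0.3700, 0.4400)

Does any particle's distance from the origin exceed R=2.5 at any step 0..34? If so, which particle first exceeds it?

no

step 0: x0=(-1.2500, 1.7800, 0.0300) x1=(-1.3400, 1.2400, 0.0600) x2=(-1.6400, -1.4900, 1.1000) x3=(1.1900, -1.1200, 0.3500)
step 1: x0=(-1.2419, 1.7868, 0.0261) x1=(-1.3339, 1.2310, 0.0676) x2=(-1.6434, -1.4901, 1.0930) x3=(1.1966, -1.1241, 0.3548)
step 2: x0=(-1.2339, 1.7931, 0.0221) x1=(-1.3277, 1.2223, 0.0751) x2=(-1.6468, -1.4902, 1.0859) x3=(1.2032, -1.1281, 0.3597)
step 3: x0=(-1.2260, 1.7989, 0.0183) x1=(-1.3215, 1.2141, 0.0826) x2=(-1.6502, -1.4903, 1.0789) x3=(1.2098, -1.1322, 0.3645)
step 4: x0=(-1.2181, 1.8044, 0.0145) x1=(-1.3152, 1.2062, 0.0901) x2=(-1.6536, -1.4904, 1.0718) x3=(1.2163, -1.1363, 0.3694)
step 5: x0=(-1.2104, 1.8094, 0.0107) x1=(-1.3088, 1.1987, 0.0975) x2=(-1.6570, -1.4906, 1.0648) x3=(1.2229, -1.1404, 0.3742)
step 6: x0=(-1.2027, 1.8140, 0.0070) x1=(-1.3024, 1.1914, 0.1049) x2=(-1.6603, -1.4907, 1.0577) x3=(1.2294, -1.1444, 0.3791)
step 7: x0=(-1.1950, 1.8182, 0.0034) x1=(-1.2959, 1.1845, 0.1122) x2=(-1.6637, -1.4908, 1.0507) x3=(1.2360, -1.1485, 0.3839)
step 8: x0=(-1.1875, 1.8221, -0.0002) x1=(-1.2894, 1.1779, 0.1194) x2=(-1.6671, -1.4909, 1.0437) x3=(1.2425, -1.1526, 0.3888)
step 9: x0=(-1.1799, 1.8257, -0.0037) x1=(-1.2828, 1.1716, 0.1266) x2=(-1.6704, -1.4910, 1.0366) x3=(1.2491, -1.1567, 0.3936)
step 10: x0=(-1.1725, 1.8289, -0.0071) x1=(-1.2761, 1.1656, 0.1338) x2=(-1.6738, -1.4912, 1.0296) x3=(1.2556, -1.1607, 0.3985)
step 11: x0=(-1.1651, 1.8318, -0.0105) x1=(-1.2694, 1.1598, 0.1409) x2=(-1.6771, -1.4913, 1.0225) x3=(1.2621, -1.1648, 0.4033)
step 12: x0=(-1.1578, 1.8343, -0.0138) x1=(-1.2627, 1.1543, 0.1479) x2=(-1.6804, -1.4914, 1.0155) x3=(1.2686, -1.1689, 0.4082)
step 13: x0=(-1.1505, 1.8366, -0.0170) x1=(-1.2559, 1.1490, 0.1548) x2=(-1.6837, -1.4915, 1.0084) x3=(1.2751, -1.1730, 0.4131)
step 14: x0=(-1.1433, 1.8386, -0.0202) x1=(-1.2491, 1.1440, 0.1617) x2=(-1.6871, -1.4917, 1.0014) x3=(1.2816, -1.1770, 0.4179)
step 15: x0=(-1.1361, 1.8403, -0.0233) x1=(-1.2422, 1.1393, 0.1686) x2=(-1.6904, -1.4918, 0.9943) x3=(1.2880, -1.1811, 0.4228)
step 16: x0=(-1.1290, 1.8417, -0.0263) x1=(-1.2352, 1.1347, 0.1753) x2=(-1.6937, -1.4919, 0.9873) x3=(1.2945, -1.1852, 0.4277)
step 17: x0=(-1.1219, 1.8429, -0.0292) x1=(-1.2282, 1.1304, 0.1820) x2=(-1.6970, -1.4921, 0.9802) x3=(1.3010, -1.1893, 0.4325)
step 18: x0=(-1.1149, 1.8438, -0.0320) x1=(-1.2212, 1.1263, 0.1887) x2=(-1.7003, -1.4922, 0.9732) x3=(1.3074, -1.1934, 0.4374)
step 19: x0=(-1.1079, 1.8444, -0.0348) x1=(-1.2142, 1.1225, 0.1952) x2=(-1.7036, -1.4924, 0.9661) x3=(1.3139, -1.1974, 0.4423)
step 20: x0=(-1.1009, 1.8448, -0.0375) x1=(-1.2071, 1.1188, 0.2017) x2=(-1.7068, -1.4925, 0.9591) x3=(1.3203, -1.2015, 0.4471)
step 21: x0=(-1.0940, 1.8449, -0.0401) x1=(-1.1999, 1.1154, 0.2081) x2=(-1.7101, -1.4927, 0.9520) x3=(1.3267, -1.2056, 0.4520)
step 22: x0=(-1.0872, 1.8448, -0.0426) x1=(-1.1927, 1.1121, 0.2145) x2=(-1.7134, -1.4928, 0.9450) x3=(1.3331, -1.2097, 0.4569)
step 23: x0=(-1.0804, 1.8444, -0.0450) x1=(-1.1855, 1.1091, 0.2208) x2=(-1.7167, -1.4930, 0.9379) x3=(1.3395, -1.2137, 0.4618)
step 24: x0=(-1.0736, 1.8438, -0.0473) x1=(-1.1782, 1.1063, 0.2270) x2=(-1.7199, -1.4931, 0.9309) x3=(1.3459, -1.2178, 0.4666)
step 25: x0=(-1.0669, 1.8430, -0.0496) x1=(-1.1709, 1.1036, 0.2331) x2=(-1.7232, -1.4933, 0.9238) x3=(1.3523, -1.2219, 0.4715)
step 26: x0=(-1.0602, 1.8420, -0.0518) x1=(-1.1636, 1.1012, 0.2392) x2=(-1.7264, -1.4934, 0.9168) x3=(1.3587, -1.2260, 0.4764)
step 27: x0=(-1.0535, 1.8407, -0.0538) x1=(-1.1562, 1.0990, 0.2451) x2=(-1.7296, -1.4936, 0.9097) x3=(1.3651, -1.2301, 0.4813)
step 28: x0=(-1.0469, 1.8392, -0.0558) x1=(-1.1488, 1.0969, 0.2510) x2=(-1.7329, -1.4938, 0.9027) x3=(1.3715, -1.2341, 0.4862)
step 29: x0=(-1.0404, 1.8375, -0.0577) x1=(-1.1414, 1.0950, 0.2569) x2=(-1.7361, -1.4939, 0.8956) x3=(1.3778, -1.2382, 0.4910)
step 30: x0=(-1.0338, 1.8356, -0.0595) x1=(-1.1339, 1.0933, 0.2626) x2=(-1.7393, -1.4941, 0.8886) x3=(1.3842, -1.2423, 0.4959)
step 31: x0=(-1.0273, 1.8334, -0.0612) x1=(-1.1264, 1.0918, 0.2683) x2=(-1.7425, -1.4943, 0.8815) x3=(1.3905, -1.2464, 0.5008)
step 32: x0=(-1.0209, 1.8311, -0.0628) x1=(-1.1188, 1.0905, 0.2739) x2=(-1.7458, -1.4945, 0.8745) x3=(1.3968, -1.2505, 0.5057)
step 33: x0=(-1.0144, 1.8285, -0.0644) x1=(-1.1112, 1.0894, 0.2794) x2=(-1.7490, -1.4946, 0.8674) x3=(1.4032, -1.2546, 0.5106)
step 34: x0=(-1.0080, 1.8257, -0.0658) x1=(-1.1036, 1.0884, 0.2848) x2=(-1.7522, -1.4948, 0.8603) x3=(1.4095, -1.2586, 0.5155)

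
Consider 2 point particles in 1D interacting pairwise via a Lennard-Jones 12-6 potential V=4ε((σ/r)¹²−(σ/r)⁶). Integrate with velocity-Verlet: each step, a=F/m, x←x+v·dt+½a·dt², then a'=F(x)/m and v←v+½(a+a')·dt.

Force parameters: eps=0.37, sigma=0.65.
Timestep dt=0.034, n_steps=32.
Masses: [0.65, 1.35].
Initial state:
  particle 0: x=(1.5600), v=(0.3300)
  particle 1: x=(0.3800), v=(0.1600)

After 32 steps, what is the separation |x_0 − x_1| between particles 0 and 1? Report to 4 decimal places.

step 0: x0=(1.5600) x1=(0.3800)
step 1: x0=(1.5710) x1=(0.3855)
step 2: x0=(1.5817) x1=(0.3912)
step 3: x0=(1.5921) x1=(0.3971)
step 4: x0=(1.6022) x1=(0.4031)
step 5: x0=(1.6119) x1=(0.4092)
step 6: x0=(1.6213) x1=(0.4155)
step 7: x0=(1.6304) x1=(0.4220)
step 8: x0=(1.6392) x1=(0.4286)
step 9: x0=(1.6477) x1=(0.4353)
step 10: x0=(1.6559) x1=(0.4422)
step 11: x0=(1.6639) x1=(0.4493)
step 12: x0=(1.6715) x1=(0.4564)
step 13: x0=(1.6788) x1=(0.4637)
step 14: x0=(1.6859) x1=(0.4712)
step 15: x0=(1.6927) x1=(0.4788)
step 16: x0=(1.6991) x1=(0.4865)
step 17: x0=(1.7053) x1=(0.4944)
step 18: x0=(1.7112) x1=(0.5024)
step 19: x0=(1.7168) x1=(0.5105)
step 20: x0=(1.7220) x1=(0.5188)
step 21: x0=(1.7270) x1=(0.5273)
step 22: x0=(1.7316) x1=(0.5359)
step 23: x0=(1.7360) x1=(0.5446)
step 24: x0=(1.7400) x1=(0.5536)
step 25: x0=(1.7436) x1=(0.5626)
step 26: x0=(1.7469) x1=(0.5719)
step 27: x0=(1.7499) x1=(0.5813)
step 28: x0=(1.7524) x1=(0.5909)
step 29: x0=(1.7546) x1=(0.6007)
step 30: x0=(1.7563) x1=(0.6107)
step 31: x0=(1.7577) x1=(0.6209)
step 32: x0=(1.7586) x1=(0.6314)

1.1272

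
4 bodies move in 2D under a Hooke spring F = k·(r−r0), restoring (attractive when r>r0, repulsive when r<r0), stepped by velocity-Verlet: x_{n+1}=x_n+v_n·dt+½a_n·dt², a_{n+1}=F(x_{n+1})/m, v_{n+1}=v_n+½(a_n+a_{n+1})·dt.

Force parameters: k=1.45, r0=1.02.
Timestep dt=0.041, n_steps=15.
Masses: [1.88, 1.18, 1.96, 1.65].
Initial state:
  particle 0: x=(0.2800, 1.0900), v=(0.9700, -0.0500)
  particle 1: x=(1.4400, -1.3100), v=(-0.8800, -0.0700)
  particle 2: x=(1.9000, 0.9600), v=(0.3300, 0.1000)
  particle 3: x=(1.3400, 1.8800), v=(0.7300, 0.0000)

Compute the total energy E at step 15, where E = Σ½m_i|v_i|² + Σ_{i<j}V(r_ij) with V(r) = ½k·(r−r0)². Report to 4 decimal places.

step 0: x0=(0.2800, 1.0900) x1=(1.4400, -1.3100) x2=(1.9000, 0.9600) x3=(1.3400, 1.8800)
step 1: x0=(0.3208, 1.0871) x1=(1.4034, -1.3078) x2=(1.9130, 0.9634) x3=(1.3698, 1.8782)
step 2: x0=(0.3635, 1.0824) x1=(1.3659, -1.2954) x2=(1.9249, 0.9653) x3=(1.3994, 1.8729)
step 3: x0=(0.4079, 1.0761) x1=(1.3279, -1.2731) x2=(1.9356, 0.9656) x3=(1.4286, 1.8642)
step 4: x0=(0.4541, 1.0681) x1=(1.2896, -1.2408) x2=(1.9454, 0.9645) x3=(1.4574, 1.8520)
step 5: x0=(0.5017, 1.0585) x1=(1.2513, -1.1990) x2=(1.9541, 0.9619) x3=(1.4857, 1.8366)
step 6: x0=(0.5507, 1.0474) x1=(1.2132, -1.1478) x2=(1.9617, 0.9578) x3=(1.5135, 1.8180)
step 7: x0=(0.6009, 1.0348) x1=(1.1756, -1.0878) x2=(1.9685, 0.9523) x3=(1.5407, 1.7964)
step 8: x0=(0.6521, 1.0209) x1=(1.1388, -1.0192) x2=(1.9743, 0.9454) x3=(1.5673, 1.7720)
step 9: x0=(0.7042, 1.0058) x1=(1.1029, -0.9428) x2=(1.9792, 0.9371) x3=(1.5933, 1.7449)
step 10: x0=(0.7571, 0.9895) x1=(1.0681, -0.8589) x2=(1.9833, 0.9275) x3=(1.6186, 1.7153)
step 11: x0=(0.8105, 0.9722) x1=(1.0347, -0.7681) x2=(1.9867, 0.9166) x3=(1.6431, 1.6836)
step 12: x0=(0.8642, 0.9540) x1=(1.0028, -0.6713) x2=(1.9894, 0.9045) x3=(1.6670, 1.6498)
step 13: x0=(0.9183, 0.9351) x1=(0.9724, -0.5689) x2=(1.9916, 0.8914) x3=(1.6901, 1.6143)
step 14: x0=(0.9724, 0.9155) x1=(0.9438, -0.4617) x2=(1.9932, 0.8772) x3=(1.7124, 1.5773)
step 15: x0=(1.0265, 0.8955) x1=(0.9169, -0.3504) x2=(1.9944, 0.8620) x3=(1.7341, 1.5391)
step 0 velocities: v0=(0.9700, -0.0500) v1=(-0.8800, -0.0700) v2=(0.3300, 0.1000) v3=(0.7300, 0.0000)
step 0: KE=1.9027, PE=6.9343, E=8.8370
step 15 velocities: v0=(1.3178, -0.4935) v1=(-0.6356, 2.7549) v2=(0.0266, -0.3814) v3=(0.5194, -0.9431)
step 15: KE=7.6770, PE=1.1513, E=8.8283

8.8283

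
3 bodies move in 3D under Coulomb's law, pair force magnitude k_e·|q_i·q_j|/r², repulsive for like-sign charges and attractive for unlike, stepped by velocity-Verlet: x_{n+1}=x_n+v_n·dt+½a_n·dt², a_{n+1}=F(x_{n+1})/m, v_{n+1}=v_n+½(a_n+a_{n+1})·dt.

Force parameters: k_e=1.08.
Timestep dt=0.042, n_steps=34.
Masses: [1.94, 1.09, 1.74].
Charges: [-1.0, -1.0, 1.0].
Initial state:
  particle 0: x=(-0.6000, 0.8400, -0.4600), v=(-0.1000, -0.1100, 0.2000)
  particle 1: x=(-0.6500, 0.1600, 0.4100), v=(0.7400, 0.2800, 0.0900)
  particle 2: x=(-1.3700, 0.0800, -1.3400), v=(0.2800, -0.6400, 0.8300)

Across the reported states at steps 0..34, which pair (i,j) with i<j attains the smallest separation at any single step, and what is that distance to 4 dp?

step 0: x0=(-0.6000, 0.8400, -0.4600) x1=(-0.6500, 0.1600, 0.4100) x2=(-1.3700, 0.0800, -1.3400)
step 1: x0=(-0.6043, 0.8355, -0.4521) x1=(-0.6190, 0.1713, 0.4141) x2=(-1.3580, 0.0533, -1.3048)
step 2: x0=(-0.6089, 0.8312, -0.4451) x1=(-0.5883, 0.1817, 0.4189) x2=(-1.3456, 0.0269, -1.2690)
step 3: x0=(-0.6138, 0.8271, -0.4392) x1=(-0.5577, 0.1911, 0.4245) x2=(-1.3328, 0.0009, -1.2325)
step 4: x0=(-0.6190, 0.8232, -0.4342) x1=(-0.5273, 0.1996, 0.4308) x2=(-1.3195, -0.0247, -1.1954)
step 5: x0=(-0.6246, 0.8194, -0.4302) x1=(-0.4970, 0.2072, 0.4379) x2=(-1.3057, -0.0499, -1.1577)
step 6: x0=(-0.6306, 0.8157, -0.4273) x1=(-0.4667, 0.2138, 0.4457) x2=(-1.2914, -0.0746, -1.1193)
step 7: x0=(-0.6370, 0.8122, -0.4253) x1=(-0.4365, 0.2194, 0.4543) x2=(-1.2767, -0.0988, -1.0803)
step 8: x0=(-0.6438, 0.8086, -0.4244) x1=(-0.4062, 0.2241, 0.4637) x2=(-1.2615, -0.1225, -1.0406)
step 9: x0=(-0.6511, 0.8051, -0.4243) x1=(-0.3759, 0.2280, 0.4738) x2=(-1.2458, -0.1457, -1.0003)
step 10: x0=(-0.6589, 0.8016, -0.4253) x1=(-0.3455, 0.2309, 0.4845) x2=(-1.2296, -0.1682, -0.9595)
step 11: x0=(-0.6673, 0.7979, -0.4271) x1=(-0.3150, 0.2330, 0.4959) x2=(-1.2128, -0.1901, -0.9180)
step 12: x0=(-0.6761, 0.7941, -0.4298) x1=(-0.2844, 0.2343, 0.5080) x2=(-1.1956, -0.2114, -0.8759)
step 13: x0=(-0.6855, 0.7901, -0.4334) x1=(-0.2537, 0.2349, 0.5206) x2=(-1.1779, -0.2319, -0.8332)
step 14: x0=(-0.6954, 0.7859, -0.4377) x1=(-0.2228, 0.2346, 0.5337) x2=(-1.1596, -0.2517, -0.7900)
step 15: x0=(-0.7058, 0.7813, -0.4428) x1=(-0.1919, 0.2337, 0.5473) x2=(-1.1408, -0.2707, -0.7463)
step 16: x0=(-0.7167, 0.7764, -0.4486) x1=(-0.1608, 0.2320, 0.5613) x2=(-1.1216, -0.2889, -0.7020)
step 17: x0=(-0.7282, 0.7711, -0.4550) x1=(-0.1296, 0.2298, 0.5757) x2=(-1.1018, -0.3062, -0.6573)
step 18: x0=(-0.7402, 0.7654, -0.4620) x1=(-0.0983, 0.2269, 0.5905) x2=(-1.0815, -0.3226, -0.6122)
step 19: x0=(-0.7526, 0.7592, -0.4695) x1=(-0.0669, 0.2233, 0.6055) x2=(-1.0607, -0.3382, -0.5666)
step 20: x0=(-0.7655, 0.7524, -0.4774) x1=(-0.0354, 0.2192, 0.6208) x2=(-1.0395, -0.3528, -0.5207)
step 21: x0=(-0.7789, 0.7451, -0.4858) x1=(-0.0040, 0.2146, 0.6362) x2=(-1.0178, -0.3664, -0.4745)
step 22: x0=(-0.7926, 0.7372, -0.4945) x1=(0.0275, 0.2094, 0.6519) x2=(-0.9956, -0.3790, -0.4280)
step 23: x0=(-0.8067, 0.7288, -0.5035) x1=(0.0590, 0.2037, 0.6676) x2=(-0.9731, -0.3906, -0.3812)
step 24: x0=(-0.8212, 0.7197, -0.5128) x1=(0.0904, 0.1975, 0.6835) x2=(-0.9501, -0.4013, -0.3343)
step 25: x0=(-0.8359, 0.7100, -0.5222) x1=(0.1217, 0.1908, 0.6994) x2=(-0.9267, -0.4110, -0.2871)
step 26: x0=(-0.8510, 0.6997, -0.5317) x1=(0.1530, 0.1836, 0.7153) x2=(-0.9030, -0.4196, -0.2399)
step 27: x0=(-0.8662, 0.6888, -0.5413) x1=(0.1841, 0.1759, 0.7313) x2=(-0.8789, -0.4274, -0.1926)
step 28: x0=(-0.8817, 0.6773, -0.5509) x1=(0.2150, 0.1678, 0.7472) x2=(-0.8545, -0.4341, -0.1453)
step 29: x0=(-0.8973, 0.6653, -0.5605) x1=(0.2458, 0.1592, 0.7631) x2=(-0.8298, -0.4400, -0.0979)
step 30: x0=(-0.9132, 0.6527, -0.5701) x1=(0.2763, 0.1501, 0.7790) x2=(-0.8047, -0.4449, -0.0506)
step 31: x0=(-0.9291, 0.6396, -0.5796) x1=(0.3066, 0.1406, 0.7947) x2=(-0.7794, -0.4490, -0.0033)
step 32: x0=(-0.9451, 0.6260, -0.5890) x1=(0.3366, 0.1307, 0.8104) x2=(-0.7538, -0.4522, 0.0440)
step 33: x0=(-0.9612, 0.6119, -0.5982) x1=(0.3663, 0.1203, 0.8259) x2=(-0.7279, -0.4547, 0.0911)
step 34: x0=(-0.9773, 0.5974, -0.6073) x1=(0.3956, 0.1094, 0.8413) x2=(-0.7017, -0.4564, 0.1382)

pair (0,1), distance 1.0699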